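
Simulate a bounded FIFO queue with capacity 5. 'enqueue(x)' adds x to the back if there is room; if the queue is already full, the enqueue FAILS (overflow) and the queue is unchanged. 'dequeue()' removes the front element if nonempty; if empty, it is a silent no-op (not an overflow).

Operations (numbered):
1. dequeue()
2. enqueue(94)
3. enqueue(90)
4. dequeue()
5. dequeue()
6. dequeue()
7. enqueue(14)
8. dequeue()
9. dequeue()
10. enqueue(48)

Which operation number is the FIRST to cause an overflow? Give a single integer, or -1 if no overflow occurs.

1. dequeue(): empty, no-op, size=0
2. enqueue(94): size=1
3. enqueue(90): size=2
4. dequeue(): size=1
5. dequeue(): size=0
6. dequeue(): empty, no-op, size=0
7. enqueue(14): size=1
8. dequeue(): size=0
9. dequeue(): empty, no-op, size=0
10. enqueue(48): size=1

Answer: -1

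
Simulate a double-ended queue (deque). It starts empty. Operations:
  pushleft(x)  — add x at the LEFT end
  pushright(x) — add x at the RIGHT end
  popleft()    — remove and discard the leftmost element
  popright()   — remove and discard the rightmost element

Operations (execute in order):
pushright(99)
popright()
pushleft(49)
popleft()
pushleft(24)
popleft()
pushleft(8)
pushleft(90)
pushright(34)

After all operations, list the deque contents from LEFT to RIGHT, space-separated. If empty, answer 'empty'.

Answer: 90 8 34

Derivation:
pushright(99): [99]
popright(): []
pushleft(49): [49]
popleft(): []
pushleft(24): [24]
popleft(): []
pushleft(8): [8]
pushleft(90): [90, 8]
pushright(34): [90, 8, 34]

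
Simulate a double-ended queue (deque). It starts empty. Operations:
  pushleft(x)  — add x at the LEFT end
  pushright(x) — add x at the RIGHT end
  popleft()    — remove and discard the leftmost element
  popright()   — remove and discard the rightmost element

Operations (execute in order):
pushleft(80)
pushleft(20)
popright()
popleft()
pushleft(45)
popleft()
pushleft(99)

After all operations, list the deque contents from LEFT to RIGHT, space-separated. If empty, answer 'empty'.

Answer: 99

Derivation:
pushleft(80): [80]
pushleft(20): [20, 80]
popright(): [20]
popleft(): []
pushleft(45): [45]
popleft(): []
pushleft(99): [99]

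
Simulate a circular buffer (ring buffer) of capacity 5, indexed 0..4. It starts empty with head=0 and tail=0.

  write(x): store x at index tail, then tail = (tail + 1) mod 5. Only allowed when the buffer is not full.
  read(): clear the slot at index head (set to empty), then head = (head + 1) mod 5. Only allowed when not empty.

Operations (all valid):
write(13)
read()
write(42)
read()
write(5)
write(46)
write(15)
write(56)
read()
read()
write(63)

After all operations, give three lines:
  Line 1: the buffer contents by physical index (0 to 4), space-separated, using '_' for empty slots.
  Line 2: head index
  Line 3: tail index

write(13): buf=[13 _ _ _ _], head=0, tail=1, size=1
read(): buf=[_ _ _ _ _], head=1, tail=1, size=0
write(42): buf=[_ 42 _ _ _], head=1, tail=2, size=1
read(): buf=[_ _ _ _ _], head=2, tail=2, size=0
write(5): buf=[_ _ 5 _ _], head=2, tail=3, size=1
write(46): buf=[_ _ 5 46 _], head=2, tail=4, size=2
write(15): buf=[_ _ 5 46 15], head=2, tail=0, size=3
write(56): buf=[56 _ 5 46 15], head=2, tail=1, size=4
read(): buf=[56 _ _ 46 15], head=3, tail=1, size=3
read(): buf=[56 _ _ _ 15], head=4, tail=1, size=2
write(63): buf=[56 63 _ _ 15], head=4, tail=2, size=3

Answer: 56 63 _ _ 15
4
2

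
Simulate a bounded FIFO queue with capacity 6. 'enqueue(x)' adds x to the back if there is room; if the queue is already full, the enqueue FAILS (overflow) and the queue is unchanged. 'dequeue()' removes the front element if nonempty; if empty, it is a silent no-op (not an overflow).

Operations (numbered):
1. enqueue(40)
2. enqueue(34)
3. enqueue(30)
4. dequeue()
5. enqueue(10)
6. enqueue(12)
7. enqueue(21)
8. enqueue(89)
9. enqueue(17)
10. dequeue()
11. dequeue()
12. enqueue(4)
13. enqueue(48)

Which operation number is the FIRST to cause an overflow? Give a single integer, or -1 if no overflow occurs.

1. enqueue(40): size=1
2. enqueue(34): size=2
3. enqueue(30): size=3
4. dequeue(): size=2
5. enqueue(10): size=3
6. enqueue(12): size=4
7. enqueue(21): size=5
8. enqueue(89): size=6
9. enqueue(17): size=6=cap → OVERFLOW (fail)
10. dequeue(): size=5
11. dequeue(): size=4
12. enqueue(4): size=5
13. enqueue(48): size=6

Answer: 9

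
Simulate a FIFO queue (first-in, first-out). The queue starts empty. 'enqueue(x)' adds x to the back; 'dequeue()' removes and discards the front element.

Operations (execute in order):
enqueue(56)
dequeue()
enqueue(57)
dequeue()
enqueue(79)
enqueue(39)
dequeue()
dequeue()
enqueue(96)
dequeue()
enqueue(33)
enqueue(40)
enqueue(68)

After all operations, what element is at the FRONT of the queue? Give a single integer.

enqueue(56): queue = [56]
dequeue(): queue = []
enqueue(57): queue = [57]
dequeue(): queue = []
enqueue(79): queue = [79]
enqueue(39): queue = [79, 39]
dequeue(): queue = [39]
dequeue(): queue = []
enqueue(96): queue = [96]
dequeue(): queue = []
enqueue(33): queue = [33]
enqueue(40): queue = [33, 40]
enqueue(68): queue = [33, 40, 68]

Answer: 33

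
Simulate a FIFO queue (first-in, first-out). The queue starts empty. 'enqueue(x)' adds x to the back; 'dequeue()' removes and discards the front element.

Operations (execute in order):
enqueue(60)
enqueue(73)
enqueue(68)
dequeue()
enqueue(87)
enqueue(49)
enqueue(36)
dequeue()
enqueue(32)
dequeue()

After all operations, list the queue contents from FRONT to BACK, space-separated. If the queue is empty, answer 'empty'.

enqueue(60): [60]
enqueue(73): [60, 73]
enqueue(68): [60, 73, 68]
dequeue(): [73, 68]
enqueue(87): [73, 68, 87]
enqueue(49): [73, 68, 87, 49]
enqueue(36): [73, 68, 87, 49, 36]
dequeue(): [68, 87, 49, 36]
enqueue(32): [68, 87, 49, 36, 32]
dequeue(): [87, 49, 36, 32]

Answer: 87 49 36 32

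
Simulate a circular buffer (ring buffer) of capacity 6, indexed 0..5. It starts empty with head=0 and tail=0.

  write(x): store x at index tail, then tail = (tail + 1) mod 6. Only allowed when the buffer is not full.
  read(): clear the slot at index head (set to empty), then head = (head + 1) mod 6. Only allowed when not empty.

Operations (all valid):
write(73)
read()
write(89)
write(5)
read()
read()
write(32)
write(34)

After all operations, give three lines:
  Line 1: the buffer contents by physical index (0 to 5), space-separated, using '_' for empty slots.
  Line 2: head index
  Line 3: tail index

write(73): buf=[73 _ _ _ _ _], head=0, tail=1, size=1
read(): buf=[_ _ _ _ _ _], head=1, tail=1, size=0
write(89): buf=[_ 89 _ _ _ _], head=1, tail=2, size=1
write(5): buf=[_ 89 5 _ _ _], head=1, tail=3, size=2
read(): buf=[_ _ 5 _ _ _], head=2, tail=3, size=1
read(): buf=[_ _ _ _ _ _], head=3, tail=3, size=0
write(32): buf=[_ _ _ 32 _ _], head=3, tail=4, size=1
write(34): buf=[_ _ _ 32 34 _], head=3, tail=5, size=2

Answer: _ _ _ 32 34 _
3
5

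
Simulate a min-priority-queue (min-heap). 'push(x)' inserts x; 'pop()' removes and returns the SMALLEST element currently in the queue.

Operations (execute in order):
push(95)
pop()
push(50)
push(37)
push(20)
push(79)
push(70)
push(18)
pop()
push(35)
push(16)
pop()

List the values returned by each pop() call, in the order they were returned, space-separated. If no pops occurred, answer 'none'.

Answer: 95 18 16

Derivation:
push(95): heap contents = [95]
pop() → 95: heap contents = []
push(50): heap contents = [50]
push(37): heap contents = [37, 50]
push(20): heap contents = [20, 37, 50]
push(79): heap contents = [20, 37, 50, 79]
push(70): heap contents = [20, 37, 50, 70, 79]
push(18): heap contents = [18, 20, 37, 50, 70, 79]
pop() → 18: heap contents = [20, 37, 50, 70, 79]
push(35): heap contents = [20, 35, 37, 50, 70, 79]
push(16): heap contents = [16, 20, 35, 37, 50, 70, 79]
pop() → 16: heap contents = [20, 35, 37, 50, 70, 79]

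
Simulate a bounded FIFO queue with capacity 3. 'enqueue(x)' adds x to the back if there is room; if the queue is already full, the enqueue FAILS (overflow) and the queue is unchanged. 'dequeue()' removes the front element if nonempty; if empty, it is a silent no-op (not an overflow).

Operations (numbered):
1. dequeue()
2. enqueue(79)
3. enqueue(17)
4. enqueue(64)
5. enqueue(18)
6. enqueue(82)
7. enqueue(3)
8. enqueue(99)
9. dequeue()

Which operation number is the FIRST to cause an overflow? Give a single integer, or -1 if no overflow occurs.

Answer: 5

Derivation:
1. dequeue(): empty, no-op, size=0
2. enqueue(79): size=1
3. enqueue(17): size=2
4. enqueue(64): size=3
5. enqueue(18): size=3=cap → OVERFLOW (fail)
6. enqueue(82): size=3=cap → OVERFLOW (fail)
7. enqueue(3): size=3=cap → OVERFLOW (fail)
8. enqueue(99): size=3=cap → OVERFLOW (fail)
9. dequeue(): size=2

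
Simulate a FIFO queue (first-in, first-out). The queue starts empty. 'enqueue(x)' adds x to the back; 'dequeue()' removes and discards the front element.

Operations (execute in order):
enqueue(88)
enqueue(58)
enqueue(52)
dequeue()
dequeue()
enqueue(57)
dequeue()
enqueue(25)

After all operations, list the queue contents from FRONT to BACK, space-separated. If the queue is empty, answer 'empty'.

enqueue(88): [88]
enqueue(58): [88, 58]
enqueue(52): [88, 58, 52]
dequeue(): [58, 52]
dequeue(): [52]
enqueue(57): [52, 57]
dequeue(): [57]
enqueue(25): [57, 25]

Answer: 57 25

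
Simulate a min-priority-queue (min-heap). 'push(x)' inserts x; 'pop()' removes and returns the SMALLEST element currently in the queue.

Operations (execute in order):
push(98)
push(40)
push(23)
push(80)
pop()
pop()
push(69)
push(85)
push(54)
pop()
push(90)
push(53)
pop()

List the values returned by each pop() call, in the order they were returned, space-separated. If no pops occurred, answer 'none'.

push(98): heap contents = [98]
push(40): heap contents = [40, 98]
push(23): heap contents = [23, 40, 98]
push(80): heap contents = [23, 40, 80, 98]
pop() → 23: heap contents = [40, 80, 98]
pop() → 40: heap contents = [80, 98]
push(69): heap contents = [69, 80, 98]
push(85): heap contents = [69, 80, 85, 98]
push(54): heap contents = [54, 69, 80, 85, 98]
pop() → 54: heap contents = [69, 80, 85, 98]
push(90): heap contents = [69, 80, 85, 90, 98]
push(53): heap contents = [53, 69, 80, 85, 90, 98]
pop() → 53: heap contents = [69, 80, 85, 90, 98]

Answer: 23 40 54 53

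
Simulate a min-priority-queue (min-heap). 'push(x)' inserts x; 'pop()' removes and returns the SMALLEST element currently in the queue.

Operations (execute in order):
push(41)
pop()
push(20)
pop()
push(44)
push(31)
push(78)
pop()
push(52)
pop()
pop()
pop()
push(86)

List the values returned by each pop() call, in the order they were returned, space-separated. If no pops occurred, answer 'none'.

Answer: 41 20 31 44 52 78

Derivation:
push(41): heap contents = [41]
pop() → 41: heap contents = []
push(20): heap contents = [20]
pop() → 20: heap contents = []
push(44): heap contents = [44]
push(31): heap contents = [31, 44]
push(78): heap contents = [31, 44, 78]
pop() → 31: heap contents = [44, 78]
push(52): heap contents = [44, 52, 78]
pop() → 44: heap contents = [52, 78]
pop() → 52: heap contents = [78]
pop() → 78: heap contents = []
push(86): heap contents = [86]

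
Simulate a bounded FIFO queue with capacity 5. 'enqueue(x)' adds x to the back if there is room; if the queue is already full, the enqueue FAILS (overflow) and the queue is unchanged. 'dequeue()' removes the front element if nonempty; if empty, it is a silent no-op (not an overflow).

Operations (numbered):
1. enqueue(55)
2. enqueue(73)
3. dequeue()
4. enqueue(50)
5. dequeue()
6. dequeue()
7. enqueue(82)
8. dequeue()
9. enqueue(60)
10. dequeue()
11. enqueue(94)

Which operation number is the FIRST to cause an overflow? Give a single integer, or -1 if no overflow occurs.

Answer: -1

Derivation:
1. enqueue(55): size=1
2. enqueue(73): size=2
3. dequeue(): size=1
4. enqueue(50): size=2
5. dequeue(): size=1
6. dequeue(): size=0
7. enqueue(82): size=1
8. dequeue(): size=0
9. enqueue(60): size=1
10. dequeue(): size=0
11. enqueue(94): size=1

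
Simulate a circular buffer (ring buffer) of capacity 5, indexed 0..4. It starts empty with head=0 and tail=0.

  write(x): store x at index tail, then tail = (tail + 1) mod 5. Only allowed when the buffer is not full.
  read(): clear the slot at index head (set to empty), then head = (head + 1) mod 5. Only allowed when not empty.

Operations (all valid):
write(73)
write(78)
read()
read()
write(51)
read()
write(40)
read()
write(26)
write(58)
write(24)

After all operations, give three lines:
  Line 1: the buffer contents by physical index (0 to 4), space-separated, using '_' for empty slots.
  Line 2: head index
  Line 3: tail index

Answer: 58 24 _ _ 26
4
2

Derivation:
write(73): buf=[73 _ _ _ _], head=0, tail=1, size=1
write(78): buf=[73 78 _ _ _], head=0, tail=2, size=2
read(): buf=[_ 78 _ _ _], head=1, tail=2, size=1
read(): buf=[_ _ _ _ _], head=2, tail=2, size=0
write(51): buf=[_ _ 51 _ _], head=2, tail=3, size=1
read(): buf=[_ _ _ _ _], head=3, tail=3, size=0
write(40): buf=[_ _ _ 40 _], head=3, tail=4, size=1
read(): buf=[_ _ _ _ _], head=4, tail=4, size=0
write(26): buf=[_ _ _ _ 26], head=4, tail=0, size=1
write(58): buf=[58 _ _ _ 26], head=4, tail=1, size=2
write(24): buf=[58 24 _ _ 26], head=4, tail=2, size=3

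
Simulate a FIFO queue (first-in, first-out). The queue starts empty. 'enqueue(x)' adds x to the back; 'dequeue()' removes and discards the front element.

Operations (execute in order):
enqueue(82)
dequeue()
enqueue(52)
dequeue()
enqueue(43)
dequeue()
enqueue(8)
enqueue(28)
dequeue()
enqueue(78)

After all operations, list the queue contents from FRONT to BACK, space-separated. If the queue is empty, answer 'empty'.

enqueue(82): [82]
dequeue(): []
enqueue(52): [52]
dequeue(): []
enqueue(43): [43]
dequeue(): []
enqueue(8): [8]
enqueue(28): [8, 28]
dequeue(): [28]
enqueue(78): [28, 78]

Answer: 28 78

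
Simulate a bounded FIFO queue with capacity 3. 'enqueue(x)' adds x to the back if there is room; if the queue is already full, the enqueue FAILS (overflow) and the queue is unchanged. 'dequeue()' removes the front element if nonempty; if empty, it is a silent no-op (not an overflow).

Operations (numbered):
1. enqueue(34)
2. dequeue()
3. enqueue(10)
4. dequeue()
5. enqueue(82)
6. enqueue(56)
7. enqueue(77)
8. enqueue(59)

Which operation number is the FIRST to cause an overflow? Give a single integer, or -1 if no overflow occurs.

1. enqueue(34): size=1
2. dequeue(): size=0
3. enqueue(10): size=1
4. dequeue(): size=0
5. enqueue(82): size=1
6. enqueue(56): size=2
7. enqueue(77): size=3
8. enqueue(59): size=3=cap → OVERFLOW (fail)

Answer: 8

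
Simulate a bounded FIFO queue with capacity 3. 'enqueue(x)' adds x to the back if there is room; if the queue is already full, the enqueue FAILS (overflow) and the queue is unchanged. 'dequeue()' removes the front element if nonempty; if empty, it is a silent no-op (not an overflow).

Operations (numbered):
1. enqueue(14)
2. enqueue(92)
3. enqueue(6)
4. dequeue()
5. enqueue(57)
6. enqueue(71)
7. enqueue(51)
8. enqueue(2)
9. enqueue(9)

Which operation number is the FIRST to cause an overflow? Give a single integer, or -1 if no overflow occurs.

Answer: 6

Derivation:
1. enqueue(14): size=1
2. enqueue(92): size=2
3. enqueue(6): size=3
4. dequeue(): size=2
5. enqueue(57): size=3
6. enqueue(71): size=3=cap → OVERFLOW (fail)
7. enqueue(51): size=3=cap → OVERFLOW (fail)
8. enqueue(2): size=3=cap → OVERFLOW (fail)
9. enqueue(9): size=3=cap → OVERFLOW (fail)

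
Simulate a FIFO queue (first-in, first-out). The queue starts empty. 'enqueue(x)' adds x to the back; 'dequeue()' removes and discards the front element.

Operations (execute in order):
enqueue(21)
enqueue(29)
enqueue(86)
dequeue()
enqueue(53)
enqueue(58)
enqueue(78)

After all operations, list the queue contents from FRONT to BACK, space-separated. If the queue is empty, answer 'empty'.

enqueue(21): [21]
enqueue(29): [21, 29]
enqueue(86): [21, 29, 86]
dequeue(): [29, 86]
enqueue(53): [29, 86, 53]
enqueue(58): [29, 86, 53, 58]
enqueue(78): [29, 86, 53, 58, 78]

Answer: 29 86 53 58 78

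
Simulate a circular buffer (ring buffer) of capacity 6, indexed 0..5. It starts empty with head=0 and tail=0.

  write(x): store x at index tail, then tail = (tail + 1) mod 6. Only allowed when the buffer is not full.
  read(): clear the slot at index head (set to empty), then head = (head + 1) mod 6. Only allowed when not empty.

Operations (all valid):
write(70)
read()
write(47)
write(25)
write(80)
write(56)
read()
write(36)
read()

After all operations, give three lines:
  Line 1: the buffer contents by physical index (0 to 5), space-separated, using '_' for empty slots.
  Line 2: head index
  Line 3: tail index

Answer: _ _ _ 80 56 36
3
0

Derivation:
write(70): buf=[70 _ _ _ _ _], head=0, tail=1, size=1
read(): buf=[_ _ _ _ _ _], head=1, tail=1, size=0
write(47): buf=[_ 47 _ _ _ _], head=1, tail=2, size=1
write(25): buf=[_ 47 25 _ _ _], head=1, tail=3, size=2
write(80): buf=[_ 47 25 80 _ _], head=1, tail=4, size=3
write(56): buf=[_ 47 25 80 56 _], head=1, tail=5, size=4
read(): buf=[_ _ 25 80 56 _], head=2, tail=5, size=3
write(36): buf=[_ _ 25 80 56 36], head=2, tail=0, size=4
read(): buf=[_ _ _ 80 56 36], head=3, tail=0, size=3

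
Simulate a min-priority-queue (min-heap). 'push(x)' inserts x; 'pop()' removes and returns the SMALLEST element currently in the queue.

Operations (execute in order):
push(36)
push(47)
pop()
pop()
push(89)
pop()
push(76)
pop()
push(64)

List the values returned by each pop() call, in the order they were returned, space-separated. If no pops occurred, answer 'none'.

push(36): heap contents = [36]
push(47): heap contents = [36, 47]
pop() → 36: heap contents = [47]
pop() → 47: heap contents = []
push(89): heap contents = [89]
pop() → 89: heap contents = []
push(76): heap contents = [76]
pop() → 76: heap contents = []
push(64): heap contents = [64]

Answer: 36 47 89 76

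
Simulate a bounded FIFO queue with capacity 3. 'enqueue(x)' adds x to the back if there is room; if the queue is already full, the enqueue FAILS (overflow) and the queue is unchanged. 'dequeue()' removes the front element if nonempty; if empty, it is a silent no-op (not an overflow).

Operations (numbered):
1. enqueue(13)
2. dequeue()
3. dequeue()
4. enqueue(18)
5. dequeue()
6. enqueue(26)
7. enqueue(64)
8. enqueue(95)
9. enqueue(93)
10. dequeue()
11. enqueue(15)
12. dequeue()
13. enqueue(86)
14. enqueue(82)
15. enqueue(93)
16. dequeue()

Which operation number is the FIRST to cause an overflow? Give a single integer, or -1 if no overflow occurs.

Answer: 9

Derivation:
1. enqueue(13): size=1
2. dequeue(): size=0
3. dequeue(): empty, no-op, size=0
4. enqueue(18): size=1
5. dequeue(): size=0
6. enqueue(26): size=1
7. enqueue(64): size=2
8. enqueue(95): size=3
9. enqueue(93): size=3=cap → OVERFLOW (fail)
10. dequeue(): size=2
11. enqueue(15): size=3
12. dequeue(): size=2
13. enqueue(86): size=3
14. enqueue(82): size=3=cap → OVERFLOW (fail)
15. enqueue(93): size=3=cap → OVERFLOW (fail)
16. dequeue(): size=2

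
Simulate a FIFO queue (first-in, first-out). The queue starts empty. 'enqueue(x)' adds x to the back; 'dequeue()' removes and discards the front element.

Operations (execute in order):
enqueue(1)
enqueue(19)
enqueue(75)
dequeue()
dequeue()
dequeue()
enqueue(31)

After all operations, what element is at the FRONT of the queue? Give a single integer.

Answer: 31

Derivation:
enqueue(1): queue = [1]
enqueue(19): queue = [1, 19]
enqueue(75): queue = [1, 19, 75]
dequeue(): queue = [19, 75]
dequeue(): queue = [75]
dequeue(): queue = []
enqueue(31): queue = [31]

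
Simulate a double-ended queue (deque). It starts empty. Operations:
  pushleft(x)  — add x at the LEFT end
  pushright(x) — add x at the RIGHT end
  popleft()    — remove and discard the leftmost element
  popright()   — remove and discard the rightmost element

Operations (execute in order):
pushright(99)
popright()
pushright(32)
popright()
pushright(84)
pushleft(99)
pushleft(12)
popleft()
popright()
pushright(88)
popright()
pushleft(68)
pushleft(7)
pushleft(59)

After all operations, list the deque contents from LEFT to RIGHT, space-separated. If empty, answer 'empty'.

Answer: 59 7 68 99

Derivation:
pushright(99): [99]
popright(): []
pushright(32): [32]
popright(): []
pushright(84): [84]
pushleft(99): [99, 84]
pushleft(12): [12, 99, 84]
popleft(): [99, 84]
popright(): [99]
pushright(88): [99, 88]
popright(): [99]
pushleft(68): [68, 99]
pushleft(7): [7, 68, 99]
pushleft(59): [59, 7, 68, 99]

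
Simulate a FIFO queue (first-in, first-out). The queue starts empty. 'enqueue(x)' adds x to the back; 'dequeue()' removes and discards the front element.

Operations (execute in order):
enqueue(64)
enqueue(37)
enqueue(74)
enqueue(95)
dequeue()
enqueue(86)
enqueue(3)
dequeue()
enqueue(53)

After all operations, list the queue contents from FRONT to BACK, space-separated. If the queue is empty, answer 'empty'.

enqueue(64): [64]
enqueue(37): [64, 37]
enqueue(74): [64, 37, 74]
enqueue(95): [64, 37, 74, 95]
dequeue(): [37, 74, 95]
enqueue(86): [37, 74, 95, 86]
enqueue(3): [37, 74, 95, 86, 3]
dequeue(): [74, 95, 86, 3]
enqueue(53): [74, 95, 86, 3, 53]

Answer: 74 95 86 3 53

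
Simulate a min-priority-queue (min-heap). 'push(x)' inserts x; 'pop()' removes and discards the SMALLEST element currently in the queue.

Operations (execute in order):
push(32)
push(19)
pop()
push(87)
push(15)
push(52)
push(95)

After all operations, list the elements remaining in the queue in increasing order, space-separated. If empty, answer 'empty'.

push(32): heap contents = [32]
push(19): heap contents = [19, 32]
pop() → 19: heap contents = [32]
push(87): heap contents = [32, 87]
push(15): heap contents = [15, 32, 87]
push(52): heap contents = [15, 32, 52, 87]
push(95): heap contents = [15, 32, 52, 87, 95]

Answer: 15 32 52 87 95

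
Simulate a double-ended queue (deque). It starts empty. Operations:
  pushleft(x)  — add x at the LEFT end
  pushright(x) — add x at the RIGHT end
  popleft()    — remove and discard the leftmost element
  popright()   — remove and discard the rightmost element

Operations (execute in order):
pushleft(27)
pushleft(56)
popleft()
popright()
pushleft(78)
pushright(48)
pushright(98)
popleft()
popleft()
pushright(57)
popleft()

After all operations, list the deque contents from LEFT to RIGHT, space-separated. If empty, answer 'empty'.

Answer: 57

Derivation:
pushleft(27): [27]
pushleft(56): [56, 27]
popleft(): [27]
popright(): []
pushleft(78): [78]
pushright(48): [78, 48]
pushright(98): [78, 48, 98]
popleft(): [48, 98]
popleft(): [98]
pushright(57): [98, 57]
popleft(): [57]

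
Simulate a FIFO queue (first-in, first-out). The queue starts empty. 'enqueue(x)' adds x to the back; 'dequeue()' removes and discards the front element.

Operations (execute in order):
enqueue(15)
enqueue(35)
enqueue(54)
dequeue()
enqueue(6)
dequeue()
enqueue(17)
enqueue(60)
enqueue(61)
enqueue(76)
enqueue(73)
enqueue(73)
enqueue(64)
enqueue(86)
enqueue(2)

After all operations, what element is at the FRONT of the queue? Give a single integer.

enqueue(15): queue = [15]
enqueue(35): queue = [15, 35]
enqueue(54): queue = [15, 35, 54]
dequeue(): queue = [35, 54]
enqueue(6): queue = [35, 54, 6]
dequeue(): queue = [54, 6]
enqueue(17): queue = [54, 6, 17]
enqueue(60): queue = [54, 6, 17, 60]
enqueue(61): queue = [54, 6, 17, 60, 61]
enqueue(76): queue = [54, 6, 17, 60, 61, 76]
enqueue(73): queue = [54, 6, 17, 60, 61, 76, 73]
enqueue(73): queue = [54, 6, 17, 60, 61, 76, 73, 73]
enqueue(64): queue = [54, 6, 17, 60, 61, 76, 73, 73, 64]
enqueue(86): queue = [54, 6, 17, 60, 61, 76, 73, 73, 64, 86]
enqueue(2): queue = [54, 6, 17, 60, 61, 76, 73, 73, 64, 86, 2]

Answer: 54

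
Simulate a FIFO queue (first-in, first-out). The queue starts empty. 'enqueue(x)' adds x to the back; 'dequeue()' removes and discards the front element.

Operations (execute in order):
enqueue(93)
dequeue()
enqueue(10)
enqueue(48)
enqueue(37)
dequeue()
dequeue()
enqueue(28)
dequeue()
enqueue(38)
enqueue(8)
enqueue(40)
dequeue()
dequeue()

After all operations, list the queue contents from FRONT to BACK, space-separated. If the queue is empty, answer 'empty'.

enqueue(93): [93]
dequeue(): []
enqueue(10): [10]
enqueue(48): [10, 48]
enqueue(37): [10, 48, 37]
dequeue(): [48, 37]
dequeue(): [37]
enqueue(28): [37, 28]
dequeue(): [28]
enqueue(38): [28, 38]
enqueue(8): [28, 38, 8]
enqueue(40): [28, 38, 8, 40]
dequeue(): [38, 8, 40]
dequeue(): [8, 40]

Answer: 8 40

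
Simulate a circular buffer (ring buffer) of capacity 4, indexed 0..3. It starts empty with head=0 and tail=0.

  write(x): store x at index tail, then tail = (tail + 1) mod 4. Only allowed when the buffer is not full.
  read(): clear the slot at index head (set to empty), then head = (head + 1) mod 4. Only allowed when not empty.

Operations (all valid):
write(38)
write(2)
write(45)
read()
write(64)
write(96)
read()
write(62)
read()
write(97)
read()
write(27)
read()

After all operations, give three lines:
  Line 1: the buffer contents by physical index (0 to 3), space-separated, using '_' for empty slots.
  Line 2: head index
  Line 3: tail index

Answer: _ 62 97 27
1
0

Derivation:
write(38): buf=[38 _ _ _], head=0, tail=1, size=1
write(2): buf=[38 2 _ _], head=0, tail=2, size=2
write(45): buf=[38 2 45 _], head=0, tail=3, size=3
read(): buf=[_ 2 45 _], head=1, tail=3, size=2
write(64): buf=[_ 2 45 64], head=1, tail=0, size=3
write(96): buf=[96 2 45 64], head=1, tail=1, size=4
read(): buf=[96 _ 45 64], head=2, tail=1, size=3
write(62): buf=[96 62 45 64], head=2, tail=2, size=4
read(): buf=[96 62 _ 64], head=3, tail=2, size=3
write(97): buf=[96 62 97 64], head=3, tail=3, size=4
read(): buf=[96 62 97 _], head=0, tail=3, size=3
write(27): buf=[96 62 97 27], head=0, tail=0, size=4
read(): buf=[_ 62 97 27], head=1, tail=0, size=3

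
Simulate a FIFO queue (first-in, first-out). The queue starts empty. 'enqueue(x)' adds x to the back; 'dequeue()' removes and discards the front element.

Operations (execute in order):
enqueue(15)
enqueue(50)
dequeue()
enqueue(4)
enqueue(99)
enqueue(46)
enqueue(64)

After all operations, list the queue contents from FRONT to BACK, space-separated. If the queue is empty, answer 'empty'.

enqueue(15): [15]
enqueue(50): [15, 50]
dequeue(): [50]
enqueue(4): [50, 4]
enqueue(99): [50, 4, 99]
enqueue(46): [50, 4, 99, 46]
enqueue(64): [50, 4, 99, 46, 64]

Answer: 50 4 99 46 64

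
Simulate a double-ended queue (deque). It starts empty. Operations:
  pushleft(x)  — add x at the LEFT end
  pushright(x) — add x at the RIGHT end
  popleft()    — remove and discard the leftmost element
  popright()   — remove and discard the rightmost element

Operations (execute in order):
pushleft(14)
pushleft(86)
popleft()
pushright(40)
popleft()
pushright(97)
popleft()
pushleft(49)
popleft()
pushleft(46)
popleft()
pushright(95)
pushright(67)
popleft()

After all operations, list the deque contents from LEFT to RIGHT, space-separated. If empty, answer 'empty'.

pushleft(14): [14]
pushleft(86): [86, 14]
popleft(): [14]
pushright(40): [14, 40]
popleft(): [40]
pushright(97): [40, 97]
popleft(): [97]
pushleft(49): [49, 97]
popleft(): [97]
pushleft(46): [46, 97]
popleft(): [97]
pushright(95): [97, 95]
pushright(67): [97, 95, 67]
popleft(): [95, 67]

Answer: 95 67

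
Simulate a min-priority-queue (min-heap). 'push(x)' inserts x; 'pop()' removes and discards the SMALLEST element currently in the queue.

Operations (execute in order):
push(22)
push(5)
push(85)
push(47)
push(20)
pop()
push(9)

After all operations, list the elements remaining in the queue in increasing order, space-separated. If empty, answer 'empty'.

push(22): heap contents = [22]
push(5): heap contents = [5, 22]
push(85): heap contents = [5, 22, 85]
push(47): heap contents = [5, 22, 47, 85]
push(20): heap contents = [5, 20, 22, 47, 85]
pop() → 5: heap contents = [20, 22, 47, 85]
push(9): heap contents = [9, 20, 22, 47, 85]

Answer: 9 20 22 47 85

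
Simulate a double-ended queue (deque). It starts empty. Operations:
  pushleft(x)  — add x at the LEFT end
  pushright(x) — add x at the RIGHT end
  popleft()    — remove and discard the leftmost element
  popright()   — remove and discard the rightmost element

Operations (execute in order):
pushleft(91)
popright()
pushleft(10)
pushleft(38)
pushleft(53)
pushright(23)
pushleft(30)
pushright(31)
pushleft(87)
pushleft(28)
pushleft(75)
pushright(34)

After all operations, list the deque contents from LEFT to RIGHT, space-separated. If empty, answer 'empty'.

pushleft(91): [91]
popright(): []
pushleft(10): [10]
pushleft(38): [38, 10]
pushleft(53): [53, 38, 10]
pushright(23): [53, 38, 10, 23]
pushleft(30): [30, 53, 38, 10, 23]
pushright(31): [30, 53, 38, 10, 23, 31]
pushleft(87): [87, 30, 53, 38, 10, 23, 31]
pushleft(28): [28, 87, 30, 53, 38, 10, 23, 31]
pushleft(75): [75, 28, 87, 30, 53, 38, 10, 23, 31]
pushright(34): [75, 28, 87, 30, 53, 38, 10, 23, 31, 34]

Answer: 75 28 87 30 53 38 10 23 31 34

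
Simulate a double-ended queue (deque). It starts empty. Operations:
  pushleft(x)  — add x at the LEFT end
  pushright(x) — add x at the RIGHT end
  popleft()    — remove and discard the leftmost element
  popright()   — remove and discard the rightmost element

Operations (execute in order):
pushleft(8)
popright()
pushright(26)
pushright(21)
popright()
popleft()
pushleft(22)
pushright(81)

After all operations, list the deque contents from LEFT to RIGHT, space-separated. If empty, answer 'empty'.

Answer: 22 81

Derivation:
pushleft(8): [8]
popright(): []
pushright(26): [26]
pushright(21): [26, 21]
popright(): [26]
popleft(): []
pushleft(22): [22]
pushright(81): [22, 81]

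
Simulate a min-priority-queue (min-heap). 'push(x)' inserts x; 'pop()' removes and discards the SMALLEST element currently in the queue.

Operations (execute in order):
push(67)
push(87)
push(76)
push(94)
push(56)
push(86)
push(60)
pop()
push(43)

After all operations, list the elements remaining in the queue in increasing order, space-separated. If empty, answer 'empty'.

push(67): heap contents = [67]
push(87): heap contents = [67, 87]
push(76): heap contents = [67, 76, 87]
push(94): heap contents = [67, 76, 87, 94]
push(56): heap contents = [56, 67, 76, 87, 94]
push(86): heap contents = [56, 67, 76, 86, 87, 94]
push(60): heap contents = [56, 60, 67, 76, 86, 87, 94]
pop() → 56: heap contents = [60, 67, 76, 86, 87, 94]
push(43): heap contents = [43, 60, 67, 76, 86, 87, 94]

Answer: 43 60 67 76 86 87 94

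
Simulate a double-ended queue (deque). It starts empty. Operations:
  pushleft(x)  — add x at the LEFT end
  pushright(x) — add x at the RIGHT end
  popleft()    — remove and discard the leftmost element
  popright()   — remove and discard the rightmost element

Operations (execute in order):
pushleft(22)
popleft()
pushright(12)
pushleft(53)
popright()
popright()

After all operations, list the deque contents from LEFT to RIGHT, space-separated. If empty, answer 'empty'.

pushleft(22): [22]
popleft(): []
pushright(12): [12]
pushleft(53): [53, 12]
popright(): [53]
popright(): []

Answer: empty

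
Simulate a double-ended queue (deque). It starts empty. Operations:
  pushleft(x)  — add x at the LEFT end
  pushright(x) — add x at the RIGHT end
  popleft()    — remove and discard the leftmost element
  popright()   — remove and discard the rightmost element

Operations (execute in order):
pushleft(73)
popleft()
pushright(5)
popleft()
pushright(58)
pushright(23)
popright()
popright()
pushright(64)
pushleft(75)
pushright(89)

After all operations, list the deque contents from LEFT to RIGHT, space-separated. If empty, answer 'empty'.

Answer: 75 64 89

Derivation:
pushleft(73): [73]
popleft(): []
pushright(5): [5]
popleft(): []
pushright(58): [58]
pushright(23): [58, 23]
popright(): [58]
popright(): []
pushright(64): [64]
pushleft(75): [75, 64]
pushright(89): [75, 64, 89]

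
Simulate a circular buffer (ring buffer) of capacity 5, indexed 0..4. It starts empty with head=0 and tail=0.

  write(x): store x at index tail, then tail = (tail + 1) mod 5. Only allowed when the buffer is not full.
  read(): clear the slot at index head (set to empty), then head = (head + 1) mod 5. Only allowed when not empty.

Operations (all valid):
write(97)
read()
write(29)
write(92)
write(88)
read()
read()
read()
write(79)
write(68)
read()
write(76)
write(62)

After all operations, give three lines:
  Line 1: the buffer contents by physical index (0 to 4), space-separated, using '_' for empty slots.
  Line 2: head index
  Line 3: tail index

Answer: 68 76 62 _ _
0
3

Derivation:
write(97): buf=[97 _ _ _ _], head=0, tail=1, size=1
read(): buf=[_ _ _ _ _], head=1, tail=1, size=0
write(29): buf=[_ 29 _ _ _], head=1, tail=2, size=1
write(92): buf=[_ 29 92 _ _], head=1, tail=3, size=2
write(88): buf=[_ 29 92 88 _], head=1, tail=4, size=3
read(): buf=[_ _ 92 88 _], head=2, tail=4, size=2
read(): buf=[_ _ _ 88 _], head=3, tail=4, size=1
read(): buf=[_ _ _ _ _], head=4, tail=4, size=0
write(79): buf=[_ _ _ _ 79], head=4, tail=0, size=1
write(68): buf=[68 _ _ _ 79], head=4, tail=1, size=2
read(): buf=[68 _ _ _ _], head=0, tail=1, size=1
write(76): buf=[68 76 _ _ _], head=0, tail=2, size=2
write(62): buf=[68 76 62 _ _], head=0, tail=3, size=3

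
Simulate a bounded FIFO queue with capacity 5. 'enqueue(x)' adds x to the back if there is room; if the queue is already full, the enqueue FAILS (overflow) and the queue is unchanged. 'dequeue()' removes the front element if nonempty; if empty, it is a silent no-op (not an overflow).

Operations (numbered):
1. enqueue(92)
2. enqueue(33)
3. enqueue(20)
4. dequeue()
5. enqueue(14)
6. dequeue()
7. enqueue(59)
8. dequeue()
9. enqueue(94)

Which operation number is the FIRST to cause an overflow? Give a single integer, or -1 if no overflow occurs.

1. enqueue(92): size=1
2. enqueue(33): size=2
3. enqueue(20): size=3
4. dequeue(): size=2
5. enqueue(14): size=3
6. dequeue(): size=2
7. enqueue(59): size=3
8. dequeue(): size=2
9. enqueue(94): size=3

Answer: -1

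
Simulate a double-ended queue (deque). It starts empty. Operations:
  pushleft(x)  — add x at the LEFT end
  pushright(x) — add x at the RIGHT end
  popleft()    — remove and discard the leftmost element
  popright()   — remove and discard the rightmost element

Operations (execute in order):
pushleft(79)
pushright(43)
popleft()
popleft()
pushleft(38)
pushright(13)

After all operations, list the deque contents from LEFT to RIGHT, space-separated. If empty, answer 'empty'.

Answer: 38 13

Derivation:
pushleft(79): [79]
pushright(43): [79, 43]
popleft(): [43]
popleft(): []
pushleft(38): [38]
pushright(13): [38, 13]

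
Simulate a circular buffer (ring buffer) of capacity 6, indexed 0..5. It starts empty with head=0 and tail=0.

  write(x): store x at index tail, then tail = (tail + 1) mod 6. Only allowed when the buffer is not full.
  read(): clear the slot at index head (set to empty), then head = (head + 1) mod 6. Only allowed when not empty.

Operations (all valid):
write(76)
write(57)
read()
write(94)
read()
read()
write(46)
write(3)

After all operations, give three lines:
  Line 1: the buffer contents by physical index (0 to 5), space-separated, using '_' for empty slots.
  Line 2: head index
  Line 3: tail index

write(76): buf=[76 _ _ _ _ _], head=0, tail=1, size=1
write(57): buf=[76 57 _ _ _ _], head=0, tail=2, size=2
read(): buf=[_ 57 _ _ _ _], head=1, tail=2, size=1
write(94): buf=[_ 57 94 _ _ _], head=1, tail=3, size=2
read(): buf=[_ _ 94 _ _ _], head=2, tail=3, size=1
read(): buf=[_ _ _ _ _ _], head=3, tail=3, size=0
write(46): buf=[_ _ _ 46 _ _], head=3, tail=4, size=1
write(3): buf=[_ _ _ 46 3 _], head=3, tail=5, size=2

Answer: _ _ _ 46 3 _
3
5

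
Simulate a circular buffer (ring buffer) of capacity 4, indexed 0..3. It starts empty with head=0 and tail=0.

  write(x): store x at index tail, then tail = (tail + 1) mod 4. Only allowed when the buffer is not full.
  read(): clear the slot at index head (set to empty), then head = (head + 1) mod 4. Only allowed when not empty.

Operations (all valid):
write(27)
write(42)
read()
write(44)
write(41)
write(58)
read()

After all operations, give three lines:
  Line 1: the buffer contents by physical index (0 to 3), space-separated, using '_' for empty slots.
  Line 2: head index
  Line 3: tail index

Answer: 58 _ 44 41
2
1

Derivation:
write(27): buf=[27 _ _ _], head=0, tail=1, size=1
write(42): buf=[27 42 _ _], head=0, tail=2, size=2
read(): buf=[_ 42 _ _], head=1, tail=2, size=1
write(44): buf=[_ 42 44 _], head=1, tail=3, size=2
write(41): buf=[_ 42 44 41], head=1, tail=0, size=3
write(58): buf=[58 42 44 41], head=1, tail=1, size=4
read(): buf=[58 _ 44 41], head=2, tail=1, size=3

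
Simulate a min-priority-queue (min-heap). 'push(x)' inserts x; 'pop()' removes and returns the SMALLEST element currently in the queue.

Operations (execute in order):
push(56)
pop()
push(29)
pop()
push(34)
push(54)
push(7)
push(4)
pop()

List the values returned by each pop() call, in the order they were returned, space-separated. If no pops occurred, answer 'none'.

Answer: 56 29 4

Derivation:
push(56): heap contents = [56]
pop() → 56: heap contents = []
push(29): heap contents = [29]
pop() → 29: heap contents = []
push(34): heap contents = [34]
push(54): heap contents = [34, 54]
push(7): heap contents = [7, 34, 54]
push(4): heap contents = [4, 7, 34, 54]
pop() → 4: heap contents = [7, 34, 54]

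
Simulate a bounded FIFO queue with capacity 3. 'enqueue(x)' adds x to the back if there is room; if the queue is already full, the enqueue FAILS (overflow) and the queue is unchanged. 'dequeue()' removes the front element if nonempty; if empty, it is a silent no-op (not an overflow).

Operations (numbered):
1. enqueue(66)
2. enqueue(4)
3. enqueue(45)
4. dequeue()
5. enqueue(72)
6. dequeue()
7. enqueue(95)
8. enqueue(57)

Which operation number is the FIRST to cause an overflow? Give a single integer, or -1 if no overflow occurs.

1. enqueue(66): size=1
2. enqueue(4): size=2
3. enqueue(45): size=3
4. dequeue(): size=2
5. enqueue(72): size=3
6. dequeue(): size=2
7. enqueue(95): size=3
8. enqueue(57): size=3=cap → OVERFLOW (fail)

Answer: 8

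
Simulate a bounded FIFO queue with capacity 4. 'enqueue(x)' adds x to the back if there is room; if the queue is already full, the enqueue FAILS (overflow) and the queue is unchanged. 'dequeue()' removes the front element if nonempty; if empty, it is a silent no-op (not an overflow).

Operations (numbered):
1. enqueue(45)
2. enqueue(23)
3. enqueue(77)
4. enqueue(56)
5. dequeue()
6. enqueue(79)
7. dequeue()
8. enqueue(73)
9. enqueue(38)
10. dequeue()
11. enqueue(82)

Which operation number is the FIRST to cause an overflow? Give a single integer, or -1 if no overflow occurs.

1. enqueue(45): size=1
2. enqueue(23): size=2
3. enqueue(77): size=3
4. enqueue(56): size=4
5. dequeue(): size=3
6. enqueue(79): size=4
7. dequeue(): size=3
8. enqueue(73): size=4
9. enqueue(38): size=4=cap → OVERFLOW (fail)
10. dequeue(): size=3
11. enqueue(82): size=4

Answer: 9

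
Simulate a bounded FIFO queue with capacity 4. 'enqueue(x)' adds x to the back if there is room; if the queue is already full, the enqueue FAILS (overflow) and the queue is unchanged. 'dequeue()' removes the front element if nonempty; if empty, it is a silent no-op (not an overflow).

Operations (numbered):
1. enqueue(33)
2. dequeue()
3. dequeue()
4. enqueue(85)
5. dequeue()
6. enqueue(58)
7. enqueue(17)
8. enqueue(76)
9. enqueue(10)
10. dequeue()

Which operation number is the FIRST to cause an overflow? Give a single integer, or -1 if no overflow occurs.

1. enqueue(33): size=1
2. dequeue(): size=0
3. dequeue(): empty, no-op, size=0
4. enqueue(85): size=1
5. dequeue(): size=0
6. enqueue(58): size=1
7. enqueue(17): size=2
8. enqueue(76): size=3
9. enqueue(10): size=4
10. dequeue(): size=3

Answer: -1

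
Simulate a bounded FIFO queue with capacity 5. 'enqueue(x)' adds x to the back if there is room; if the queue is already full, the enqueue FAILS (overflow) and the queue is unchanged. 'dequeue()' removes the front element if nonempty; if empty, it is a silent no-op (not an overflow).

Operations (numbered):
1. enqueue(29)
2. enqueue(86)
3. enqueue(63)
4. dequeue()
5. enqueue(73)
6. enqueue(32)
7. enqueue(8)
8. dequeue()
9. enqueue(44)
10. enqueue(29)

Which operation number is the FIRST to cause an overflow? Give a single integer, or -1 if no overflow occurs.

1. enqueue(29): size=1
2. enqueue(86): size=2
3. enqueue(63): size=3
4. dequeue(): size=2
5. enqueue(73): size=3
6. enqueue(32): size=4
7. enqueue(8): size=5
8. dequeue(): size=4
9. enqueue(44): size=5
10. enqueue(29): size=5=cap → OVERFLOW (fail)

Answer: 10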